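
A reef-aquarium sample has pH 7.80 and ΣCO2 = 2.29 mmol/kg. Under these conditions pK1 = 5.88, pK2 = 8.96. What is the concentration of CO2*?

α₀ = 1 / (1 + K1/[H⁺] + K1K2/[H⁺]²) = 1 / (1 + 10^+1.92 + 10^+0.76)
   = 1 / (1 + 83.176 + 5.7544) = 1/89.931 = 0.01112
[CO2*] = α₀ × DIC = 0.01112 × 2.29 = 0.0255 mmol/kg

[CO2*] = 0.0255 mmol/kg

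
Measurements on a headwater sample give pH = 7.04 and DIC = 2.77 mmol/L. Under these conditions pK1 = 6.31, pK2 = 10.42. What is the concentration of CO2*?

α₀ = 1 / (1 + K1/[H⁺] + K1K2/[H⁺]²) = 1 / (1 + 10^+0.73 + 10^-2.65)
   = 1 / (1 + 5.3703 + 0.0022387) = 1/6.3726 = 0.1569
[CO2*] = α₀ × DIC = 0.1569 × 2.77 = 0.435 mmol/L

[CO2*] = 0.435 mmol/L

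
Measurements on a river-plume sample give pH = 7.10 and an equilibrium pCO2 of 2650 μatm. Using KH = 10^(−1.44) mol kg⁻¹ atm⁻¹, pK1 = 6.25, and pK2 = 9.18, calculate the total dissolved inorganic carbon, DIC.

[CO2*] = KH · pCO2 = 10^(−1.44) × 2650×10^-6 = 9.622×10^-5 mol/kg
α₀ = 1/(1 + K1/[H⁺] + K1K2/[H⁺]²) = 1/(1 + 10^+0.85 + 10^-1.23) = 0.1229
DIC = [CO2*]/α₀ = 9.622×10^-5 / 0.1229 = 0.783 mmol/kg

DIC = 0.783 mmol/kg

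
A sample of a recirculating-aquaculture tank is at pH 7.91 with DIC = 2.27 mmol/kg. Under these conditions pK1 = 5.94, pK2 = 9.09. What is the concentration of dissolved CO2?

[CO2*] = 0.0226 mmol/kg

α₀ = 1 / (1 + K1/[H⁺] + K1K2/[H⁺]²) = 1 / (1 + 10^+1.97 + 10^+0.79)
   = 1 / (1 + 93.325 + 6.1660) = 1/100.49 = 0.009951
[CO2*] = α₀ × DIC = 0.009951 × 2.27 = 0.0226 mmol/kg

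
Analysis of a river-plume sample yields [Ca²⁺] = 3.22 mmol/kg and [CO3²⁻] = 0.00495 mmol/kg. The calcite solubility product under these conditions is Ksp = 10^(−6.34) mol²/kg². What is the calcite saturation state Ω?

Ω = 0.0349

Ksp = 10^(−6.34) = 4.571×10^-7
Ω = [Ca²⁺][CO3²⁻]/Ksp = (3.22×10^-3)(0.00495×10^-3) / 4.571×10^-7 = 0.0349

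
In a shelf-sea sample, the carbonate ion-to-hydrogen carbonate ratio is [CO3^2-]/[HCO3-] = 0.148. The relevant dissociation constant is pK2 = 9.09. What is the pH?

pH = 8.26

From K2 = [H⁺][CO3^2-]/[HCO3-]:  pH = pK2 + log₁₀([CO3^2-]/[HCO3-])
log₁₀(0.148) = -0.830
pH = 9.09 + (-0.830) = 8.26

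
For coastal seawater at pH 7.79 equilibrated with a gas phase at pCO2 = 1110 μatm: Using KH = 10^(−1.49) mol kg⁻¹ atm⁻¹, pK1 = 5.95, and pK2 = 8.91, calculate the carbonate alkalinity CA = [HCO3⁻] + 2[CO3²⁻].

CA = 2.86 mmol/kg

[CO2*] = KH · pCO2 = 10^(−1.49) × 1110×10^-6 = 3.592×10^-5 mol/kg
α₀ = 1/(1 + K1/[H⁺] + K1K2/[H⁺]²) = 1/(1 + 10^+1.84 + 10^+0.72) = 0.01326
DIC = [CO2*]/α₀ = 3.592×10^-5 / 0.01326 = 2.709 mmol/kg
CA = (α₁ + 2α₂)·DIC = (0.9172 + 2×0.06957) × 2.709 = 2.86 mmol/kg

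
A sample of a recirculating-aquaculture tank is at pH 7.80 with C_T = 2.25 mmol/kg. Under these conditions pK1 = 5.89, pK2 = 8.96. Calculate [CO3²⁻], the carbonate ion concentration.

α₂ = 1 / (1 + [H⁺]/K2 + [H⁺]²/(K1K2)) = 1 / (1 + 10^+1.16 + 10^-0.75)
   = 1 / (1 + 14.454 + 0.17783) = 1/15.632 = 0.06397
[CO3²⁻] = α₂ × DIC = 0.06397 × 2.25 = 0.144 mmol/kg

[CO3²⁻] = 0.144 mmol/kg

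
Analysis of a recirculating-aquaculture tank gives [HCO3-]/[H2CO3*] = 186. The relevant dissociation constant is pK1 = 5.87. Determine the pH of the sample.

From K1 = [H⁺][HCO3-]/[H2CO3*]:  pH = pK1 + log₁₀([HCO3-]/[H2CO3*])
log₁₀(186) = +2.270
pH = 5.87 + (+2.270) = 8.14

pH = 8.14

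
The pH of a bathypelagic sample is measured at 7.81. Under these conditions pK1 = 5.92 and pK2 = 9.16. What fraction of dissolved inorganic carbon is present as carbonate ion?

α₂ = 1 / (1 + [H⁺]/K2 + [H⁺]²/(K1K2)) = 1 / (1 + 10^+1.35 + 10^-0.54)
   = 1 / (1 + 22.387 + 0.28840) = 1/23.676 = 0.04224

α₂ = 0.0422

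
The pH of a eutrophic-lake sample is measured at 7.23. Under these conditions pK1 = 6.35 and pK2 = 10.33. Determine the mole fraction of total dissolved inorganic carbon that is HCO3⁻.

α₁ = 1 / (1 + [H⁺]/K1 + K2/[H⁺]) = 1 / (1 + 10^-0.88 + 10^-3.10)
   = 1 / (1 + 0.13183 + 0.00079433) = 1/1.1326 = 0.8829

α₁ = 0.883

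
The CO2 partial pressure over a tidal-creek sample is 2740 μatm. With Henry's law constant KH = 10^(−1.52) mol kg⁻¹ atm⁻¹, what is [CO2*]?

[CO2*] = 82.7 μmol/kg

KH = 10^(−1.52) = 3.020×10^-2 mol kg⁻¹ atm⁻¹
[CO2*] = KH · pCO2 = 3.020×10^-2 × 2740×10^-6 atm = 8.27×10^-5 mol/kg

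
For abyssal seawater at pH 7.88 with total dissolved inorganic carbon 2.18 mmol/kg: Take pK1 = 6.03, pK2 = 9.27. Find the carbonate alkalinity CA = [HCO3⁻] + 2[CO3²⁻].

CA = [HCO3⁻] + 2[CO3²⁻] = (α₁ + 2α₂)·DIC
At pH 7.88: [H⁺]/K1 = 10^-1.85 = 0.014125, K2/[H⁺] = 10^-1.39 = 0.040738
α₁ = 1/(1 + 0.014125 + 0.040738) = 1/1.0549 = 0.9480; α₂ = α₁·K2/[H⁺] = 0.03862
α₁ + 2α₂ = 1.0252
CA = 1.0252 × 2.18 = 2.23 mmol/kg

CA = 2.23 mmol/kg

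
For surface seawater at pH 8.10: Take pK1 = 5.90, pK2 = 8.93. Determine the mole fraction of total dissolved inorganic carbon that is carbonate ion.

α₂ = 0.128

α₂ = 1 / (1 + [H⁺]/K2 + [H⁺]²/(K1K2)) = 1 / (1 + 10^+0.83 + 10^-1.37)
   = 1 / (1 + 6.7608 + 0.042658) = 1/7.8035 = 0.1281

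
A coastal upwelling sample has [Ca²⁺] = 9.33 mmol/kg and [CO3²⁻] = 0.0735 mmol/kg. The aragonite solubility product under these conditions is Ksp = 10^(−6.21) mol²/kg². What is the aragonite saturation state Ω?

Ksp = 10^(−6.21) = 6.166×10^-7
Ω = [Ca²⁺][CO3²⁻]/Ksp = (9.33×10^-3)(0.0735×10^-3) / 6.166×10^-7 = 1.11

Ω = 1.11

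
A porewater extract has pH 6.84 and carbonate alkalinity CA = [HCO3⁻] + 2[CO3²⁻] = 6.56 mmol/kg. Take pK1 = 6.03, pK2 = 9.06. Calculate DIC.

CA = [HCO3⁻] + 2[CO3²⁻] = (α₁ + 2α₂)·DIC
At pH 6.84: [H⁺]/K1 = 10^-0.81 = 0.15488, K2/[H⁺] = 10^-2.22 = 0.0060256
α₁ = 1/(1 + 0.15488 + 0.0060256) = 1/1.1609 = 0.8614; α₂ = α₁·K2/[H⁺] = 0.005190
α₁ + 2α₂ = 0.8718
DIC = CA / (α₁ + 2α₂) = 6.56 / 0.8718 = 7.52 mmol/kg

DIC = 7.52 mmol/kg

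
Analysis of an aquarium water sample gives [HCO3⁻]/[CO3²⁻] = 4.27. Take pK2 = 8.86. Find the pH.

From K2 = [H⁺][CO3²⁻]/[HCO3⁻]:  pH = pK2 − log₁₀([HCO3⁻]/[CO3²⁻])
log₁₀(4.27) = +0.630
pH = 8.86 − (+0.630) = 8.23

pH = 8.23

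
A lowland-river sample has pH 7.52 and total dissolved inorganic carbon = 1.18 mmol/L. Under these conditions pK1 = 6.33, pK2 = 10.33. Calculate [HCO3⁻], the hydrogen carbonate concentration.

α₁ = 1 / (1 + [H⁺]/K1 + K2/[H⁺]) = 1 / (1 + 10^-1.19 + 10^-2.81)
   = 1 / (1 + 0.064565 + 0.0015488) = 1/1.0661 = 0.9380
[HCO3⁻] = α₁ × DIC = 0.9380 × 1.18 = 1.11 mmol/L

[HCO3⁻] = 1.11 mmol/L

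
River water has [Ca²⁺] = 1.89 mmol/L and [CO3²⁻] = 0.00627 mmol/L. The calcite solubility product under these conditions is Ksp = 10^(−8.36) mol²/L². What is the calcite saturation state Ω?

Ksp = 10^(−8.36) = 4.365×10^-9
Ω = [Ca²⁺][CO3²⁻]/Ksp = (1.89×10^-3)(0.00627×10^-3) / 4.365×10^-9 = 2.71

Ω = 2.71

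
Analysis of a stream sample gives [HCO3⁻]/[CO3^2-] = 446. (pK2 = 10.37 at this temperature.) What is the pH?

pH = 7.72

From K2 = [H⁺][CO3^2-]/[HCO3⁻]:  pH = pK2 − log₁₀([HCO3⁻]/[CO3^2-])
log₁₀(446) = +2.649
pH = 10.37 − (+2.649) = 7.72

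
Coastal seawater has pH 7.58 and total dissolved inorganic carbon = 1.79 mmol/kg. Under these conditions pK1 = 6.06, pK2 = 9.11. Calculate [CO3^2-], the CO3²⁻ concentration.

[CO3²⁻] = 0.0499 mmol/kg

α₂ = 1 / (1 + [H⁺]/K2 + [H⁺]²/(K1K2)) = 1 / (1 + 10^+1.53 + 10^+0.01)
   = 1 / (1 + 33.884 + 1.0233) = 1/35.908 = 0.02785
[CO3²⁻] = α₂ × DIC = 0.02785 × 1.79 = 0.0499 mmol/kg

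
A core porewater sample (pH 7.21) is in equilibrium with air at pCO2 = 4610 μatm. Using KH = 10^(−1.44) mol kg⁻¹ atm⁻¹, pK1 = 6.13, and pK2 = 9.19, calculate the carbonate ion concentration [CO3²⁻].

[CO2*] = KH · pCO2 = 10^(−1.44) × 4610×10^-6 = 1.674×10^-4 mol/kg
α₀ = 1/(1 + K1/[H⁺] + K1K2/[H⁺]²) = 1/(1 + 10^+1.08 + 10^-0.90) = 0.07605
DIC = [CO2*]/α₀ = 1.674×10^-4 / 0.07605 = 2.201 mmol/kg
[CO3²⁻] = α₂·DIC; α₂ = 0.009575, so [CO3²⁻] = 0.009575 × 2.201 = 0.0211 mmol/kg

[CO3²⁻] = 0.0211 mmol/kg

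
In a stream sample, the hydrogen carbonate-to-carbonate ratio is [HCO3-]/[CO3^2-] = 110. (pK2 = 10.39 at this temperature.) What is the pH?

pH = 8.35

From K2 = [H⁺][CO3^2-]/[HCO3-]:  pH = pK2 − log₁₀([HCO3-]/[CO3^2-])
log₁₀(110) = +2.041
pH = 10.39 − (+2.041) = 8.35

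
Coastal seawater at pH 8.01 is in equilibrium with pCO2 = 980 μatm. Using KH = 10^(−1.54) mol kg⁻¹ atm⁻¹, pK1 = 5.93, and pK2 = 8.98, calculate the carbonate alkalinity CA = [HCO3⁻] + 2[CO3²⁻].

CA = 4.13 mmol/kg

[CO2*] = KH · pCO2 = 10^(−1.54) × 980×10^-6 = 2.826×10^-5 mol/kg
α₀ = 1/(1 + K1/[H⁺] + K1K2/[H⁺]²) = 1/(1 + 10^+2.08 + 10^+1.11) = 0.007457
DIC = [CO2*]/α₀ = 2.826×10^-5 / 0.007457 = 3.790 mmol/kg
CA = (α₁ + 2α₂)·DIC = (0.8965 + 2×0.09606) × 3.790 = 4.13 mmol/kg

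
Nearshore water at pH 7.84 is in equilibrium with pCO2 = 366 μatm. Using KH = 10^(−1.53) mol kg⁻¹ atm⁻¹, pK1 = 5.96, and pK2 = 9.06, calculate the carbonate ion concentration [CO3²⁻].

[CO2*] = KH · pCO2 = 10^(−1.53) × 366×10^-6 = 1.080×10^-5 mol/kg
α₀ = 1/(1 + K1/[H⁺] + K1K2/[H⁺]²) = 1/(1 + 10^+1.88 + 10^+0.66) = 0.01228
DIC = [CO2*]/α₀ = 1.080×10^-5 / 0.01228 = 0.8795 mmol/kg
[CO3²⁻] = α₂·DIC; α₂ = 0.05613, so [CO3²⁻] = 0.05613 × 0.8795 = 0.0494 mmol/kg

[CO3²⁻] = 0.0494 mmol/kg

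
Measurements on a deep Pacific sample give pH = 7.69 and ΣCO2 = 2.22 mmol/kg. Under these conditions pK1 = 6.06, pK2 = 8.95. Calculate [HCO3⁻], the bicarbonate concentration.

α₁ = 1 / (1 + [H⁺]/K1 + K2/[H⁺]) = 1 / (1 + 10^-1.63 + 10^-1.26)
   = 1 / (1 + 0.023442 + 0.054954) = 1/1.0784 = 0.9273
[HCO3⁻] = α₁ × DIC = 0.9273 × 2.22 = 2.06 mmol/kg

[HCO3⁻] = 2.06 mmol/kg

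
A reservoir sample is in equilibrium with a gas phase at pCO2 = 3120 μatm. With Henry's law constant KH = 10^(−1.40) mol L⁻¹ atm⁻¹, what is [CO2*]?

[CO2*] = 124 μmol/L

KH = 10^(−1.40) = 3.981×10^-2 mol L⁻¹ atm⁻¹
[CO2*] = KH · pCO2 = 3.981×10^-2 × 3120×10^-6 atm = 1.24×10^-4 mol/L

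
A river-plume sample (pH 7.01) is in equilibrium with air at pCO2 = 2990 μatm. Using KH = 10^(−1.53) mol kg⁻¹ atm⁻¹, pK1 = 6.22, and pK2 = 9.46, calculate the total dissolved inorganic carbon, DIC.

DIC = 0.634 mmol/kg

[CO2*] = KH · pCO2 = 10^(−1.53) × 2990×10^-6 = 8.824×10^-5 mol/kg
α₀ = 1/(1 + K1/[H⁺] + K1K2/[H⁺]²) = 1/(1 + 10^+0.79 + 10^-1.66) = 0.1391
DIC = [CO2*]/α₀ = 8.824×10^-5 / 0.1391 = 0.634 mmol/kg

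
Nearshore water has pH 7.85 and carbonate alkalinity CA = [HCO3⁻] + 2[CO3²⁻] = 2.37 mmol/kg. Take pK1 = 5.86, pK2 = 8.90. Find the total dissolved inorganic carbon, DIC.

CA = [HCO3⁻] + 2[CO3²⁻] = (α₁ + 2α₂)·DIC
At pH 7.85: [H⁺]/K1 = 10^-1.99 = 0.010233, K2/[H⁺] = 10^-1.05 = 0.089125
α₁ = 1/(1 + 0.010233 + 0.089125) = 1/1.0994 = 0.9096; α₂ = α₁·K2/[H⁺] = 0.08107
α₁ + 2α₂ = 1.0718
DIC = CA / (α₁ + 2α₂) = 2.37 / 1.0718 = 2.21 mmol/kg

DIC = 2.21 mmol/kg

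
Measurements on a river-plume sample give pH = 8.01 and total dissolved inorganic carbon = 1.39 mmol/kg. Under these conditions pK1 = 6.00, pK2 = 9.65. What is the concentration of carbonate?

α₂ = 1 / (1 + [H⁺]/K2 + [H⁺]²/(K1K2)) = 1 / (1 + 10^+1.64 + 10^-0.37)
   = 1 / (1 + 43.652 + 0.42658) = 1/45.078 = 0.02218
[CO3²⁻] = α₂ × DIC = 0.02218 × 1.39 = 0.0308 mmol/kg

[CO3²⁻] = 0.0308 mmol/kg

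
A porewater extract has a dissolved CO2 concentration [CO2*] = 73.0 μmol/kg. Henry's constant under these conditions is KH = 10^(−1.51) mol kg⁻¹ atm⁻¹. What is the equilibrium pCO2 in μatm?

KH = 10^(−1.51) = 3.090×10^-2 mol kg⁻¹ atm⁻¹
pCO2 = [CO2*]/KH = 73.0×10^-6 / 3.090×10^-2 = 2.36×10^-3 atm = 2360 μatm

pCO2 = 2360 μatm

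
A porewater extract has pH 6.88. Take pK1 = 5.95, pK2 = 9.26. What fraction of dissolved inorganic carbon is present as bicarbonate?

α₁ = 0.892

α₁ = 1 / (1 + [H⁺]/K1 + K2/[H⁺]) = 1 / (1 + 10^-0.93 + 10^-2.38)
   = 1 / (1 + 0.11749 + 0.0041687) = 1/1.1217 = 0.8915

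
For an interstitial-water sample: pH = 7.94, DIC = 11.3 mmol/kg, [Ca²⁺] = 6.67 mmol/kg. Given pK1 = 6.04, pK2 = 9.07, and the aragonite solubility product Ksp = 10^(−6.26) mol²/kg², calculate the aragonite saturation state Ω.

Ω = 9.36

α₂ = 1 / (1 + [H⁺]/K2 + [H⁺]²/(K1K2)) = 1 / (1 + 10^+1.13 + 10^-0.77)
   = 1 / (1 + 13.490 + 0.16982) = 1/14.659 = 0.06822
[CO3²⁻] = α₂ × DIC = 0.06822 × 11.3 = 0.7708 mmol/kg
Ksp = 10^(−6.26) = 5.495×10^-7
Ω = [Ca²⁺][CO3²⁻]/Ksp = (6.67×10^-3)(7.708×10^-4) / 5.495×10^-7 = 9.36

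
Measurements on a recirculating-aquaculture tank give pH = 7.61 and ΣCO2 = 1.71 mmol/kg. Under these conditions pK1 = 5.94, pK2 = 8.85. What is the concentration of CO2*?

α₀ = 1 / (1 + K1/[H⁺] + K1K2/[H⁺]²) = 1 / (1 + 10^+1.67 + 10^+0.43)
   = 1 / (1 + 46.774 + 2.6915) = 1/50.465 = 0.01982
[CO2*] = α₀ × DIC = 0.01982 × 1.71 = 0.0339 mmol/kg

[CO2*] = 0.0339 mmol/kg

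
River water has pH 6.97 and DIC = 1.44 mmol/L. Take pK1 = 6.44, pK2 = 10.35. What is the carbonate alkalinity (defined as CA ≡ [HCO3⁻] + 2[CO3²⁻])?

CA = 1.11 mmol/L

CA = [HCO3⁻] + 2[CO3²⁻] = (α₁ + 2α₂)·DIC
At pH 6.97: [H⁺]/K1 = 10^-0.53 = 0.29512, K2/[H⁺] = 10^-3.38 = 0.00041687
α₁ = 1/(1 + 0.29512 + 0.00041687) = 1/1.2955 = 0.7719; α₂ = α₁·K2/[H⁺] = 0.0003218
α₁ + 2α₂ = 0.7725
CA = 0.7725 × 1.44 = 1.11 mmol/L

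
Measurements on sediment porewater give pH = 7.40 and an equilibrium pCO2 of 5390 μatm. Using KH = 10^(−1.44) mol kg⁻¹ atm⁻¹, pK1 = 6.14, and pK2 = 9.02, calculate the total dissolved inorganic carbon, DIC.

[CO2*] = KH · pCO2 = 10^(−1.44) × 5390×10^-6 = 1.957×10^-4 mol/kg
α₀ = 1/(1 + K1/[H⁺] + K1K2/[H⁺]²) = 1/(1 + 10^+1.26 + 10^-0.36) = 0.05093
DIC = [CO2*]/α₀ = 1.957×10^-4 / 0.05093 = 3.84 mmol/kg

DIC = 3.84 mmol/kg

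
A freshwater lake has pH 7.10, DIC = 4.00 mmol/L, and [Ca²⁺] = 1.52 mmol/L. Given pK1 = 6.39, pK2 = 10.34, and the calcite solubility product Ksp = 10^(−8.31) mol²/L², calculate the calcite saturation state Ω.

Ω = 0.597

α₂ = 1 / (1 + [H⁺]/K2 + [H⁺]²/(K1K2)) = 1 / (1 + 10^+3.24 + 10^+2.53)
   = 1 / (1 + 1737.8 + 338.84) = 1/2077.6 = 0.0004813
[CO3²⁻] = α₂ × DIC = 0.0004813 × 4.00 = 0.001925 mmol/L = 1.925 μmol/L
Ksp = 10^(−8.31) = 4.898×10^-9
Ω = [Ca²⁺][CO3²⁻]/Ksp = (1.52×10^-3)(1.925×10^-6) / 4.898×10^-9 = 0.597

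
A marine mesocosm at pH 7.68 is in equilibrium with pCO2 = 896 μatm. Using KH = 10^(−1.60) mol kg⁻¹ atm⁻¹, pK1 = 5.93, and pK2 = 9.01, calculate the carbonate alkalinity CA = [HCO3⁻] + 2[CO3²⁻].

CA = 1.38 mmol/kg

[CO2*] = KH · pCO2 = 10^(−1.60) × 896×10^-6 = 2.251×10^-5 mol/kg
α₀ = 1/(1 + K1/[H⁺] + K1K2/[H⁺]²) = 1/(1 + 10^+1.75 + 10^+0.42) = 0.01670
DIC = [CO2*]/α₀ = 2.251×10^-5 / 0.01670 = 1.347 mmol/kg
CA = (α₁ + 2α₂)·DIC = (0.9394 + 2×0.04394) × 1.347 = 1.38 mmol/kg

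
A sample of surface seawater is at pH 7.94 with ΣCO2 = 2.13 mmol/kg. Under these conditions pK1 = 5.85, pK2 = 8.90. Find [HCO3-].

[HCO3⁻] = 1.91 mmol/kg

α₁ = 1 / (1 + [H⁺]/K1 + K2/[H⁺]) = 1 / (1 + 10^-2.09 + 10^-0.96)
   = 1 / (1 + 0.0081283 + 0.10965) = 1/1.1178 = 0.8946
[HCO3⁻] = α₁ × DIC = 0.8946 × 2.13 = 1.91 mmol/kg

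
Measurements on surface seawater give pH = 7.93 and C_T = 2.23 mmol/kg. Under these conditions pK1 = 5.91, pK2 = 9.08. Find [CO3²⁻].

[CO3²⁻] = 0.146 mmol/kg

α₂ = 1 / (1 + [H⁺]/K2 + [H⁺]²/(K1K2)) = 1 / (1 + 10^+1.15 + 10^-0.87)
   = 1 / (1 + 14.125 + 0.13490) = 1/15.260 = 0.06553
[CO3²⁻] = α₂ × DIC = 0.06553 × 2.23 = 0.146 mmol/kg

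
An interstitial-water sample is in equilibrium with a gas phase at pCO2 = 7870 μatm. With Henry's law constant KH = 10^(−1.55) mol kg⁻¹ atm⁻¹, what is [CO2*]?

[CO2*] = 222 μmol/kg

KH = 10^(−1.55) = 2.818×10^-2 mol kg⁻¹ atm⁻¹
[CO2*] = KH · pCO2 = 2.818×10^-2 × 7870×10^-6 atm = 2.22×10^-4 mol/kg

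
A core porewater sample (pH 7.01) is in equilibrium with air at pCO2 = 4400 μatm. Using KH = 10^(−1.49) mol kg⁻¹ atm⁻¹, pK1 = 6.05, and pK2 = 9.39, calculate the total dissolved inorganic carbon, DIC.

[CO2*] = KH · pCO2 = 10^(−1.49) × 4400×10^-6 = 1.424×10^-4 mol/kg
α₀ = 1/(1 + K1/[H⁺] + K1K2/[H⁺]²) = 1/(1 + 10^+0.96 + 10^-1.42) = 0.09844
DIC = [CO2*]/α₀ = 1.424×10^-4 / 0.09844 = 1.45 mmol/kg

DIC = 1.45 mmol/kg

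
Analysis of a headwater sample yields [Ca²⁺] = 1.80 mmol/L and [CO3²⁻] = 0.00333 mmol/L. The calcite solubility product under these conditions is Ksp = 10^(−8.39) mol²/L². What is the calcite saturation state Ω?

Ω = 1.47

Ksp = 10^(−8.39) = 4.074×10^-9
Ω = [Ca²⁺][CO3²⁻]/Ksp = (1.80×10^-3)(0.00333×10^-3) / 4.074×10^-9 = 1.47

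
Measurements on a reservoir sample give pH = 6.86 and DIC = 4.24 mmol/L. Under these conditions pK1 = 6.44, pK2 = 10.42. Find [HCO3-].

α₁ = 1 / (1 + [H⁺]/K1 + K2/[H⁺]) = 1 / (1 + 10^-0.42 + 10^-3.56)
   = 1 / (1 + 0.38019 + 0.00027542) = 1/1.3805 = 0.7244
[HCO3⁻] = α₁ × DIC = 0.7244 × 4.24 = 3.07 mmol/L

[HCO3⁻] = 3.07 mmol/L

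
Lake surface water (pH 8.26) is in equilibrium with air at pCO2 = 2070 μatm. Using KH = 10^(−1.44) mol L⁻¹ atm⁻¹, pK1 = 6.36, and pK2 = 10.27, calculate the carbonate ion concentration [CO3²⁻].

[CO2*] = KH · pCO2 = 10^(−1.44) × 2070×10^-6 = 7.516×10^-5 mol/L
α₀ = 1/(1 + K1/[H⁺] + K1K2/[H⁺]²) = 1/(1 + 10^+1.90 + 10^-0.11) = 0.01231
DIC = [CO2*]/α₀ = 7.516×10^-5 / 0.01231 = 6.103 mmol/L
[CO3²⁻] = α₂·DIC; α₂ = 0.009559, so [CO3²⁻] = 0.009559 × 6.103 = 0.0583 mmol/L

[CO3²⁻] = 0.0583 mmol/L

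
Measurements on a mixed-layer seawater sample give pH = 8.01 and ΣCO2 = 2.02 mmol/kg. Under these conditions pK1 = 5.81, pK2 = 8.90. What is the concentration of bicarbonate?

[HCO3⁻] = 1.78 mmol/kg

α₁ = 1 / (1 + [H⁺]/K1 + K2/[H⁺]) = 1 / (1 + 10^-2.20 + 10^-0.89)
   = 1 / (1 + 0.0063096 + 0.12882) = 1/1.1351 = 0.8810
[HCO3⁻] = α₁ × DIC = 0.8810 × 2.02 = 1.78 mmol/kg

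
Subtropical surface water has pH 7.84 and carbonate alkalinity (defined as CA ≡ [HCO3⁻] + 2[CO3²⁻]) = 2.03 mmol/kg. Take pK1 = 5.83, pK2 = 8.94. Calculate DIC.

DIC = 1.91 mmol/kg

CA = [HCO3⁻] + 2[CO3²⁻] = (α₁ + 2α₂)·DIC
At pH 7.84: [H⁺]/K1 = 10^-2.01 = 0.0097724, K2/[H⁺] = 10^-1.10 = 0.079433
α₁ = 1/(1 + 0.0097724 + 0.079433) = 1/1.0892 = 0.9181; α₂ = α₁·K2/[H⁺] = 0.07293
α₁ + 2α₂ = 1.0640
DIC = CA / (α₁ + 2α₂) = 2.03 / 1.0640 = 1.91 mmol/kg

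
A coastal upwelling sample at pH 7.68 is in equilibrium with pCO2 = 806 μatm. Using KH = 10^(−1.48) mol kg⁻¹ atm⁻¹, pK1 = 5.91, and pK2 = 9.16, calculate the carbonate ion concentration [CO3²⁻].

[CO3²⁻] = 0.0520 mmol/kg

[CO2*] = KH · pCO2 = 10^(−1.48) × 806×10^-6 = 2.669×10^-5 mol/kg
α₀ = 1/(1 + K1/[H⁺] + K1K2/[H⁺]²) = 1/(1 + 10^+1.77 + 10^+0.29) = 0.01617
DIC = [CO2*]/α₀ = 2.669×10^-5 / 0.01617 = 1.650 mmol/kg
[CO3²⁻] = α₂·DIC; α₂ = 0.03153, so [CO3²⁻] = 0.03153 × 1.650 = 0.0520 mmol/kg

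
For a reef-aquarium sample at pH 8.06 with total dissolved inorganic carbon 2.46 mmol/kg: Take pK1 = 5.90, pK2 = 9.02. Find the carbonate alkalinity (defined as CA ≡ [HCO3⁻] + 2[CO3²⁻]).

CA = [HCO3⁻] + 2[CO3²⁻] = (α₁ + 2α₂)·DIC
At pH 8.06: [H⁺]/K1 = 10^-2.16 = 0.0069183, K2/[H⁺] = 10^-0.96 = 0.10965
α₁ = 1/(1 + 0.0069183 + 0.10965) = 1/1.1166 = 0.8956; α₂ = α₁·K2/[H⁺] = 0.09820
α₁ + 2α₂ = 1.0920
CA = 1.0920 × 2.46 = 2.69 mmol/kg

CA = 2.69 mmol/kg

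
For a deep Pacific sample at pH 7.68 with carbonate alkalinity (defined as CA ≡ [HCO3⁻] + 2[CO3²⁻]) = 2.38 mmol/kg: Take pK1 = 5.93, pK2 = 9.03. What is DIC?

DIC = 2.32 mmol/kg

CA = [HCO3⁻] + 2[CO3²⁻] = (α₁ + 2α₂)·DIC
At pH 7.68: [H⁺]/K1 = 10^-1.75 = 0.017783, K2/[H⁺] = 10^-1.35 = 0.044668
α₁ = 1/(1 + 0.017783 + 0.044668) = 1/1.0625 = 0.9412; α₂ = α₁·K2/[H⁺] = 0.04204
α₁ + 2α₂ = 1.0253
DIC = CA / (α₁ + 2α₂) = 2.38 / 1.0253 = 2.32 mmol/kg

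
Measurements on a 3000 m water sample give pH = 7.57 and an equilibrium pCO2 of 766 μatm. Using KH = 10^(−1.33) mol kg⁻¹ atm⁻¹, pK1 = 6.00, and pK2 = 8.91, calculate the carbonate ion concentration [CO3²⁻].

[CO3²⁻] = 0.0608 mmol/kg

[CO2*] = KH · pCO2 = 10^(−1.33) × 766×10^-6 = 3.583×10^-5 mol/kg
α₀ = 1/(1 + K1/[H⁺] + K1K2/[H⁺]²) = 1/(1 + 10^+1.57 + 10^+0.23) = 0.02509
DIC = [CO2*]/α₀ = 3.583×10^-5 / 0.02509 = 1.428 mmol/kg
[CO3²⁻] = α₂·DIC; α₂ = 0.04261, so [CO3²⁻] = 0.04261 × 1.428 = 0.0608 mmol/kg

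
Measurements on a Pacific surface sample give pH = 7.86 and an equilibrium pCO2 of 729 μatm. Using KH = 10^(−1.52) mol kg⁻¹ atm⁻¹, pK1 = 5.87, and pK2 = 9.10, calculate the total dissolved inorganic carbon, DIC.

DIC = 2.30 mmol/kg

[CO2*] = KH · pCO2 = 10^(−1.52) × 729×10^-6 = 2.202×10^-5 mol/kg
α₀ = 1/(1 + K1/[H⁺] + K1K2/[H⁺]²) = 1/(1 + 10^+1.99 + 10^+0.75) = 0.009583
DIC = [CO2*]/α₀ = 2.202×10^-5 / 0.009583 = 2.30 mmol/kg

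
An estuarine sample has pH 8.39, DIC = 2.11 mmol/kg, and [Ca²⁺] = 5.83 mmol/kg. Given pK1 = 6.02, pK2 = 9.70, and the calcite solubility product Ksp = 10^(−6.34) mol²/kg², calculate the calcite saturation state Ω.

Ω = 1.25

α₂ = 1 / (1 + [H⁺]/K2 + [H⁺]²/(K1K2)) = 1 / (1 + 10^+1.31 + 10^-1.06)
   = 1 / (1 + 20.417 + 0.087096) = 1/21.504 = 0.04650
[CO3²⁻] = α₂ × DIC = 0.04650 × 2.11 = 0.09812 mmol/kg
Ksp = 10^(−6.34) = 4.571×10^-7
Ω = [Ca²⁺][CO3²⁻]/Ksp = (5.83×10^-3)(9.812×10^-5) / 4.571×10^-7 = 1.25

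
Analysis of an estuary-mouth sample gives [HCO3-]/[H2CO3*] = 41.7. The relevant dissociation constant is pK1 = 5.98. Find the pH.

From K1 = [H⁺][HCO3-]/[H2CO3*]:  pH = pK1 + log₁₀([HCO3-]/[H2CO3*])
log₁₀(41.7) = +1.620
pH = 5.98 + (+1.620) = 7.60

pH = 7.60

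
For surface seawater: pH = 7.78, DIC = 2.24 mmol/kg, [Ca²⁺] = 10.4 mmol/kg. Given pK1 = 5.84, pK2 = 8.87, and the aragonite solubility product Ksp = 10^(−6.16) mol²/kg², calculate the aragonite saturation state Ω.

α₂ = 1 / (1 + [H⁺]/K2 + [H⁺]²/(K1K2)) = 1 / (1 + 10^+1.09 + 10^-0.85)
   = 1 / (1 + 12.303 + 0.14125) = 1/13.444 = 0.07438
[CO3²⁻] = α₂ × DIC = 0.07438 × 2.24 = 0.1666 mmol/kg
Ksp = 10^(−6.16) = 6.918×10^-7
Ω = [Ca²⁺][CO3²⁻]/Ksp = (10.4×10^-3)(1.666×10^-4) / 6.918×10^-7 = 2.50

Ω = 2.50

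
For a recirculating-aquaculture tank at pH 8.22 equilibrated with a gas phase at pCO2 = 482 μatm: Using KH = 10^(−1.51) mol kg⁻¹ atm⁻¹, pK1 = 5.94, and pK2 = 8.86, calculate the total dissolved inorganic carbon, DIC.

DIC = 3.50 mmol/kg

[CO2*] = KH · pCO2 = 10^(−1.51) × 482×10^-6 = 1.490×10^-5 mol/kg
α₀ = 1/(1 + K1/[H⁺] + K1K2/[H⁺]²) = 1/(1 + 10^+2.28 + 10^+1.64) = 0.004252
DIC = [CO2*]/α₀ = 1.490×10^-5 / 0.004252 = 3.50 mmol/kg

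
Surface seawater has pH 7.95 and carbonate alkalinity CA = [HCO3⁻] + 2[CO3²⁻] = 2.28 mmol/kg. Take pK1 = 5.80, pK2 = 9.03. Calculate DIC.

DIC = 2.13 mmol/kg

CA = [HCO3⁻] + 2[CO3²⁻] = (α₁ + 2α₂)·DIC
At pH 7.95: [H⁺]/K1 = 10^-2.15 = 0.0070795, K2/[H⁺] = 10^-1.08 = 0.083176
α₁ = 1/(1 + 0.0070795 + 0.083176) = 1/1.0903 = 0.9172; α₂ = α₁·K2/[H⁺] = 0.07629
α₁ + 2α₂ = 1.0698
DIC = CA / (α₁ + 2α₂) = 2.28 / 1.0698 = 2.13 mmol/kg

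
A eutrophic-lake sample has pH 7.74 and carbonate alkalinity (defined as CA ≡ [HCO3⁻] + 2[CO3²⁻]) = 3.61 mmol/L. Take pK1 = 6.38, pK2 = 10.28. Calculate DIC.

DIC = 3.76 mmol/L

CA = [HCO3⁻] + 2[CO3²⁻] = (α₁ + 2α₂)·DIC
At pH 7.74: [H⁺]/K1 = 10^-1.36 = 0.043652, K2/[H⁺] = 10^-2.54 = 0.0028840
α₁ = 1/(1 + 0.043652 + 0.0028840) = 1/1.0465 = 0.9555; α₂ = α₁·K2/[H⁺] = 0.002756
α₁ + 2α₂ = 0.9610
DIC = CA / (α₁ + 2α₂) = 3.61 / 0.9610 = 3.76 mmol/L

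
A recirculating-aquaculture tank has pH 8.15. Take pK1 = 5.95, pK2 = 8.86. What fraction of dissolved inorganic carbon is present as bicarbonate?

α₁ = 1 / (1 + [H⁺]/K1 + K2/[H⁺]) = 1 / (1 + 10^-2.20 + 10^-0.71)
   = 1 / (1 + 0.0063096 + 0.19498) = 1/1.2013 = 0.8324

α₁ = 0.832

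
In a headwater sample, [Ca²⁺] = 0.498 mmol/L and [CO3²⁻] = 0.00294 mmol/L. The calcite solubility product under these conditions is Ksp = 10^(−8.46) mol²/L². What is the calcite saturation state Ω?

Ksp = 10^(−8.46) = 3.467×10^-9
Ω = [Ca²⁺][CO3²⁻]/Ksp = (0.498×10^-3)(0.00294×10^-3) / 3.467×10^-9 = 0.422

Ω = 0.422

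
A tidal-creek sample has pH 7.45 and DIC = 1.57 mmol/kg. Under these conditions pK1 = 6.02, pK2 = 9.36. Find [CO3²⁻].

[CO3²⁻] = 18.4 μmol/kg

α₂ = 1 / (1 + [H⁺]/K2 + [H⁺]²/(K1K2)) = 1 / (1 + 10^+1.91 + 10^+0.48)
   = 1 / (1 + 81.283 + 3.0200) = 1/85.303 = 0.01172
[CO3²⁻] = α₂ × DIC = 0.01172 × 1.57 = 0.0184 mmol/kg = 18.4 μmol/kg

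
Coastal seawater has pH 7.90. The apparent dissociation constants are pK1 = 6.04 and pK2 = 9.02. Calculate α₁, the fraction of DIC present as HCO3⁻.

α₁ = 1 / (1 + [H⁺]/K1 + K2/[H⁺]) = 1 / (1 + 10^-1.86 + 10^-1.12)
   = 1 / (1 + 0.013804 + 0.075858) = 1/1.0897 = 0.9177

α₁ = 0.918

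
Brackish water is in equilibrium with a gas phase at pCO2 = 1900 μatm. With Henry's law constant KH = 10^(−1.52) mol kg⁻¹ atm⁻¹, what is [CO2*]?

KH = 10^(−1.52) = 3.020×10^-2 mol kg⁻¹ atm⁻¹
[CO2*] = KH · pCO2 = 3.020×10^-2 × 1900×10^-6 atm = 5.74×10^-5 mol/kg

[CO2*] = 57.4 μmol/kg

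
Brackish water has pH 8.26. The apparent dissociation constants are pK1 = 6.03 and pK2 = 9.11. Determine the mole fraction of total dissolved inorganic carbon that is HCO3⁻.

α₁ = 0.872

α₁ = 1 / (1 + [H⁺]/K1 + K2/[H⁺]) = 1 / (1 + 10^-2.23 + 10^-0.85)
   = 1 / (1 + 0.0058884 + 0.14125) = 1/1.1471 = 0.8717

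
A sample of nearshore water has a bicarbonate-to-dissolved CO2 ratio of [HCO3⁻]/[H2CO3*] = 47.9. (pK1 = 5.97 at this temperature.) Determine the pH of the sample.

From K1 = [H⁺][HCO3⁻]/[H2CO3*]:  pH = pK1 + log₁₀([HCO3⁻]/[H2CO3*])
log₁₀(47.9) = +1.680
pH = 5.97 + (+1.680) = 7.65

pH = 7.65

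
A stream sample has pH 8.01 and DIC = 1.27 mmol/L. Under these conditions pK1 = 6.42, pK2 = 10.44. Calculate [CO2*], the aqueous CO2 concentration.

[CO2*] = 0.0317 mmol/L

α₀ = 1 / (1 + K1/[H⁺] + K1K2/[H⁺]²) = 1 / (1 + 10^+1.59 + 10^-0.84)
   = 1 / (1 + 38.905 + 0.14454) = 1/40.049 = 0.02497
[CO2*] = α₀ × DIC = 0.02497 × 1.27 = 0.0317 mmol/L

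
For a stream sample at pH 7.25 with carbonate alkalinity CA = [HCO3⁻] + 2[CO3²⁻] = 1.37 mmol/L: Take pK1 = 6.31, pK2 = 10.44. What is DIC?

CA = [HCO3⁻] + 2[CO3²⁻] = (α₁ + 2α₂)·DIC
At pH 7.25: [H⁺]/K1 = 10^-0.94 = 0.11482, K2/[H⁺] = 10^-3.19 = 0.00064565
α₁ = 1/(1 + 0.11482 + 0.00064565) = 1/1.1155 = 0.8965; α₂ = α₁·K2/[H⁺] = 0.0005788
α₁ + 2α₂ = 0.8976
DIC = CA / (α₁ + 2α₂) = 1.37 / 0.8976 = 1.53 mmol/L

DIC = 1.53 mmol/L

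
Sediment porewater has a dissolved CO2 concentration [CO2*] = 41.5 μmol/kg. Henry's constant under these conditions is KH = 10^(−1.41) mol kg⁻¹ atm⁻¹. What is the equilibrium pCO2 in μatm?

KH = 10^(−1.41) = 3.890×10^-2 mol kg⁻¹ atm⁻¹
pCO2 = [CO2*]/KH = 41.5×10^-6 / 3.890×10^-2 = 1.07×10^-3 atm = 1070 μatm

pCO2 = 1070 μatm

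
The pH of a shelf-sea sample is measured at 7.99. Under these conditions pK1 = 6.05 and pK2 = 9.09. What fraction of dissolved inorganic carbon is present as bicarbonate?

α₁ = 0.917

α₁ = 1 / (1 + [H⁺]/K1 + K2/[H⁺]) = 1 / (1 + 10^-1.94 + 10^-1.10)
   = 1 / (1 + 0.011482 + 0.079433) = 1/1.0909 = 0.9167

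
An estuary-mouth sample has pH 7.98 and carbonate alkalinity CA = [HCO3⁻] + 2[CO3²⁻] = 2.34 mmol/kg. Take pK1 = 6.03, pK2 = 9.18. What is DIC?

CA = [HCO3⁻] + 2[CO3²⁻] = (α₁ + 2α₂)·DIC
At pH 7.98: [H⁺]/K1 = 10^-1.95 = 0.011220, K2/[H⁺] = 10^-1.20 = 0.063096
α₁ = 1/(1 + 0.011220 + 0.063096) = 1/1.0743 = 0.9308; α₂ = α₁·K2/[H⁺] = 0.05873
α₁ + 2α₂ = 1.0483
DIC = CA / (α₁ + 2α₂) = 2.34 / 1.0483 = 2.23 mmol/kg

DIC = 2.23 mmol/kg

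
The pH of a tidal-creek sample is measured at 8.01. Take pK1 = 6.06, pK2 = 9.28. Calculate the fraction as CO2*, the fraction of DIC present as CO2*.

α₀ = 0.0105

α₀ = 1 / (1 + K1/[H⁺] + K1K2/[H⁺]²) = 1 / (1 + 10^+1.95 + 10^+0.68)
   = 1 / (1 + 89.125 + 4.7863) = 1/94.911 = 0.01054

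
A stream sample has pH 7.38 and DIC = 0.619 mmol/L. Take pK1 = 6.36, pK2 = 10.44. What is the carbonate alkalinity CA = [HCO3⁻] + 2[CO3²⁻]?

CA = 0.566 mmol/L

CA = [HCO3⁻] + 2[CO3²⁻] = (α₁ + 2α₂)·DIC
At pH 7.38: [H⁺]/K1 = 10^-1.02 = 0.095499, K2/[H⁺] = 10^-3.06 = 0.00087096
α₁ = 1/(1 + 0.095499 + 0.00087096) = 1/1.0964 = 0.9121; α₂ = α₁·K2/[H⁺] = 0.0007944
α₁ + 2α₂ = 0.9137
CA = 0.9137 × 0.619 = 0.566 mmol/L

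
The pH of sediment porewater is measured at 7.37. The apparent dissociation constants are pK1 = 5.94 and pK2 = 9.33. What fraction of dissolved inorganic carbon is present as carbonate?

α₂ = 1 / (1 + [H⁺]/K2 + [H⁺]²/(K1K2)) = 1 / (1 + 10^+1.96 + 10^+0.53)
   = 1 / (1 + 91.201 + 3.3884) = 1/95.590 = 0.01046

α₂ = 0.0105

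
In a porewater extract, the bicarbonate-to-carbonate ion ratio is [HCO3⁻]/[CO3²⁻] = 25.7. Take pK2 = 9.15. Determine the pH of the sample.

pH = 7.74

From K2 = [H⁺][CO3²⁻]/[HCO3⁻]:  pH = pK2 − log₁₀([HCO3⁻]/[CO3²⁻])
log₁₀(25.7) = +1.410
pH = 9.15 − (+1.410) = 7.74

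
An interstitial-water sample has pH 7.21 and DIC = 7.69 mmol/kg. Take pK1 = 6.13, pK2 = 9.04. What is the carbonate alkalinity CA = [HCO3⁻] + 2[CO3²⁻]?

CA = 7.21 mmol/kg

CA = [HCO3⁻] + 2[CO3²⁻] = (α₁ + 2α₂)·DIC
At pH 7.21: [H⁺]/K1 = 10^-1.08 = 0.083176, K2/[H⁺] = 10^-1.83 = 0.014791
α₁ = 1/(1 + 0.083176 + 0.014791) = 1/1.0980 = 0.9108; α₂ = α₁·K2/[H⁺] = 0.01347
α₁ + 2α₂ = 0.9377
CA = 0.9377 × 7.69 = 7.21 mmol/kg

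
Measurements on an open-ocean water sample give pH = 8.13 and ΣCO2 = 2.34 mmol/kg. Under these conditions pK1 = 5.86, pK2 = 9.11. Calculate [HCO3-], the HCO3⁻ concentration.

α₁ = 1 / (1 + [H⁺]/K1 + K2/[H⁺]) = 1 / (1 + 10^-2.27 + 10^-0.98)
   = 1 / (1 + 0.0053703 + 0.10471) = 1/1.1101 = 0.9008
[HCO3⁻] = α₁ × DIC = 0.9008 × 2.34 = 2.11 mmol/kg

[HCO3⁻] = 2.11 mmol/kg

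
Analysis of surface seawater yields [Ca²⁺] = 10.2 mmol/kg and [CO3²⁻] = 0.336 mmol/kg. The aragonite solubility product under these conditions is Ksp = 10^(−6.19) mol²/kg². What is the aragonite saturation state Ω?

Ksp = 10^(−6.19) = 6.457×10^-7
Ω = [Ca²⁺][CO3²⁻]/Ksp = (10.2×10^-3)(0.336×10^-3) / 6.457×10^-7 = 5.31

Ω = 5.31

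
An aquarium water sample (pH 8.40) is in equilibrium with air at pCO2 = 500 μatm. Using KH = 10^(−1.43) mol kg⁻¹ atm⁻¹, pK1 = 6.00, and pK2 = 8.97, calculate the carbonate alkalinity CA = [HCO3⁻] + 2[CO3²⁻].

[CO2*] = KH · pCO2 = 10^(−1.43) × 500×10^-6 = 1.858×10^-5 mol/kg
α₀ = 1/(1 + K1/[H⁺] + K1K2/[H⁺]²) = 1/(1 + 10^+2.40 + 10^+1.83) = 0.003127
DIC = [CO2*]/α₀ = 1.858×10^-5 / 0.003127 = 5.941 mmol/kg
CA = (α₁ + 2α₂)·DIC = (0.7855 + 2×0.2114) × 5.941 = 7.18 mmol/kg

CA = 7.18 mmol/kg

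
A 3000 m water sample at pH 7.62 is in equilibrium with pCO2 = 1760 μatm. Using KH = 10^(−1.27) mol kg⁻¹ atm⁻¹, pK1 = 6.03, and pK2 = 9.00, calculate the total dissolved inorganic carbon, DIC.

DIC = 3.92 mmol/kg

[CO2*] = KH · pCO2 = 10^(−1.27) × 1760×10^-6 = 9.452×10^-5 mol/kg
α₀ = 1/(1 + K1/[H⁺] + K1K2/[H⁺]²) = 1/(1 + 10^+1.59 + 10^+0.21) = 0.02408
DIC = [CO2*]/α₀ = 9.452×10^-5 / 0.02408 = 3.92 mmol/kg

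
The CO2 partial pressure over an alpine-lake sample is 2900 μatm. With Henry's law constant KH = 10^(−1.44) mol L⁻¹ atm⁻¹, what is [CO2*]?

KH = 10^(−1.44) = 3.631×10^-2 mol L⁻¹ atm⁻¹
[CO2*] = KH · pCO2 = 3.631×10^-2 × 2900×10^-6 atm = 1.05×10^-4 mol/L

[CO2*] = 105 μmol/L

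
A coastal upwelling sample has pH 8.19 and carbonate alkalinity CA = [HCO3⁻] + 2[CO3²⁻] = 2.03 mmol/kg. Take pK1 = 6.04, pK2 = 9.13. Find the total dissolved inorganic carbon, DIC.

DIC = 1.85 mmol/kg

CA = [HCO3⁻] + 2[CO3²⁻] = (α₁ + 2α₂)·DIC
At pH 8.19: [H⁺]/K1 = 10^-2.15 = 0.0070795, K2/[H⁺] = 10^-0.94 = 0.11482
α₁ = 1/(1 + 0.0070795 + 0.11482) = 1/1.1219 = 0.8913; α₂ = α₁·K2/[H⁺] = 0.1023
α₁ + 2α₂ = 1.0960
DIC = CA / (α₁ + 2α₂) = 2.03 / 1.0960 = 1.85 mmol/kg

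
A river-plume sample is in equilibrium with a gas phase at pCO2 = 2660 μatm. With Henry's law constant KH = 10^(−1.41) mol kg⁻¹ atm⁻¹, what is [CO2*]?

KH = 10^(−1.41) = 3.890×10^-2 mol kg⁻¹ atm⁻¹
[CO2*] = KH · pCO2 = 3.890×10^-2 × 2660×10^-6 atm = 1.03×10^-4 mol/kg

[CO2*] = 103 μmol/kg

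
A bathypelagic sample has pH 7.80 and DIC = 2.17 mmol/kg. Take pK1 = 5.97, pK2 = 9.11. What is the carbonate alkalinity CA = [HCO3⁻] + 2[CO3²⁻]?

CA = [HCO3⁻] + 2[CO3²⁻] = (α₁ + 2α₂)·DIC
At pH 7.80: [H⁺]/K1 = 10^-1.83 = 0.014791, K2/[H⁺] = 10^-1.31 = 0.048978
α₁ = 1/(1 + 0.014791 + 0.048978) = 1/1.0638 = 0.9401; α₂ = α₁·K2/[H⁺] = 0.04604
α₁ + 2α₂ = 1.0321
CA = 1.0321 × 2.17 = 2.24 mmol/kg

CA = 2.24 mmol/kg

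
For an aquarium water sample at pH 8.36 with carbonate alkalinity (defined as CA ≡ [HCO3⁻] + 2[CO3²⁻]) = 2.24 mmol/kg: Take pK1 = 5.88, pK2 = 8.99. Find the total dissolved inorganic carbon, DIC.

DIC = 1.89 mmol/kg

CA = [HCO3⁻] + 2[CO3²⁻] = (α₁ + 2α₂)·DIC
At pH 8.36: [H⁺]/K1 = 10^-2.48 = 0.0033113, K2/[H⁺] = 10^-0.63 = 0.23442
α₁ = 1/(1 + 0.0033113 + 0.23442) = 1/1.2377 = 0.8079; α₂ = α₁·K2/[H⁺] = 0.1894
α₁ + 2α₂ = 1.1867
DIC = CA / (α₁ + 2α₂) = 2.24 / 1.1867 = 1.89 mmol/kg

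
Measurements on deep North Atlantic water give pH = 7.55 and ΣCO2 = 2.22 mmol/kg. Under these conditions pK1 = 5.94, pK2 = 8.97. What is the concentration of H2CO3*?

[CO2*] = 0.0513 mmol/kg

α₀ = 1 / (1 + K1/[H⁺] + K1K2/[H⁺]²) = 1 / (1 + 10^+1.61 + 10^+0.19)
   = 1 / (1 + 40.738 + 1.5488) = 1/43.287 = 0.02310
[CO2*] = α₀ × DIC = 0.02310 × 2.22 = 0.0513 mmol/kg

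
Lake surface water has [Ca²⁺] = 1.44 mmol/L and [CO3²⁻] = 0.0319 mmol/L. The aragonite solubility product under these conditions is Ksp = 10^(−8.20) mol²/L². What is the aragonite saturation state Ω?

Ω = 7.28

Ksp = 10^(−8.20) = 6.310×10^-9
Ω = [Ca²⁺][CO3²⁻]/Ksp = (1.44×10^-3)(0.0319×10^-3) / 6.310×10^-9 = 7.28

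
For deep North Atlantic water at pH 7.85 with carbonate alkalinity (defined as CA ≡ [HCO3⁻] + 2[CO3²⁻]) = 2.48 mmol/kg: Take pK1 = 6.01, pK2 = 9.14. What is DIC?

CA = [HCO3⁻] + 2[CO3²⁻] = (α₁ + 2α₂)·DIC
At pH 7.85: [H⁺]/K1 = 10^-1.84 = 0.014454, K2/[H⁺] = 10^-1.29 = 0.051286
α₁ = 1/(1 + 0.014454 + 0.051286) = 1/1.0657 = 0.9383; α₂ = α₁·K2/[H⁺] = 0.04812
α₁ + 2α₂ = 1.0346
DIC = CA / (α₁ + 2α₂) = 2.48 / 1.0346 = 2.40 mmol/kg

DIC = 2.40 mmol/kg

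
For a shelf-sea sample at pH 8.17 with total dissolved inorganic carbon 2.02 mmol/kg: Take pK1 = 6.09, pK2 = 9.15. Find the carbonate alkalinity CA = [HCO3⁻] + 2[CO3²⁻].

CA = [HCO3⁻] + 2[CO3²⁻] = (α₁ + 2α₂)·DIC
At pH 8.17: [H⁺]/K1 = 10^-2.08 = 0.0083176, K2/[H⁺] = 10^-0.98 = 0.10471
α₁ = 1/(1 + 0.0083176 + 0.10471) = 1/1.1130 = 0.8984; α₂ = α₁·K2/[H⁺] = 0.09408
α₁ + 2α₂ = 1.0866
CA = 1.0866 × 2.02 = 2.19 mmol/kg

CA = 2.19 mmol/kg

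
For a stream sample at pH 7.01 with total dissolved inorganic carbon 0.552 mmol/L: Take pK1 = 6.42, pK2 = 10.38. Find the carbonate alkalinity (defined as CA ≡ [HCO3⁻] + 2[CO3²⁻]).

CA = [HCO3⁻] + 2[CO3²⁻] = (α₁ + 2α₂)·DIC
At pH 7.01: [H⁺]/K1 = 10^-0.59 = 0.25704, K2/[H⁺] = 10^-3.37 = 0.00042658
α₁ = 1/(1 + 0.25704 + 0.00042658) = 1/1.2575 = 0.7953; α₂ = α₁·K2/[H⁺] = 0.0003392
α₁ + 2α₂ = 0.7959
CA = 0.7959 × 0.552 = 0.439 mmol/L

CA = 0.439 mmol/L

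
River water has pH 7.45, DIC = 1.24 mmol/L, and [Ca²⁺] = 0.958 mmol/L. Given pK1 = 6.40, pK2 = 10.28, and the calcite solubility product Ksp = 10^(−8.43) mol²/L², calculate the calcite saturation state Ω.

Ω = 0.434

α₂ = 1 / (1 + [H⁺]/K2 + [H⁺]²/(K1K2)) = 1 / (1 + 10^+2.83 + 10^+1.78)
   = 1 / (1 + 676.08 + 60.256) = 1/737.34 = 0.001356
[CO3²⁻] = α₂ × DIC = 0.001356 × 1.24 = 0.001682 mmol/L = 1.682 μmol/L
Ksp = 10^(−8.43) = 3.715×10^-9
Ω = [Ca²⁺][CO3²⁻]/Ksp = (0.958×10^-3)(1.682×10^-6) / 3.715×10^-9 = 0.434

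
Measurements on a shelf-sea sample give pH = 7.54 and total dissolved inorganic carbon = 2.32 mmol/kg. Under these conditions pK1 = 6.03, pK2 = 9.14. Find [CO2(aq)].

[CO2*] = 0.0679 mmol/kg

α₀ = 1 / (1 + K1/[H⁺] + K1K2/[H⁺]²) = 1 / (1 + 10^+1.51 + 10^-0.09)
   = 1 / (1 + 32.359 + 0.81283) = 1/34.172 = 0.02926
[CO2*] = α₀ × DIC = 0.02926 × 2.32 = 0.0679 mmol/kg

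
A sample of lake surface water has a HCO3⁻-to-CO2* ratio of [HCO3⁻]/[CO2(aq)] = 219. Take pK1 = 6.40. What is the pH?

pH = 8.74

From K1 = [H⁺][HCO3⁻]/[CO2(aq)]:  pH = pK1 + log₁₀([HCO3⁻]/[CO2(aq)])
log₁₀(219) = +2.340
pH = 6.40 + (+2.340) = 8.74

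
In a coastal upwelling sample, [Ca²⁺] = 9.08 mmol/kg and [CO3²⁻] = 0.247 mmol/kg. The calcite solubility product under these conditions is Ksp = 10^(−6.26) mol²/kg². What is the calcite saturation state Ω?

Ω = 4.08

Ksp = 10^(−6.26) = 5.495×10^-7
Ω = [Ca²⁺][CO3²⁻]/Ksp = (9.08×10^-3)(0.247×10^-3) / 5.495×10^-7 = 4.08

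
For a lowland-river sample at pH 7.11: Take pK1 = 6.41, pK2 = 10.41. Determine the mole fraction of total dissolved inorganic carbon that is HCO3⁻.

α₁ = 1 / (1 + [H⁺]/K1 + K2/[H⁺]) = 1 / (1 + 10^-0.70 + 10^-3.30)
   = 1 / (1 + 0.19953 + 0.00050119) = 1/1.2000 = 0.8333

α₁ = 0.833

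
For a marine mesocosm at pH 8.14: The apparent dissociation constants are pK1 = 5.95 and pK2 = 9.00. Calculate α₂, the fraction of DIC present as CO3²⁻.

α₂ = 0.121

α₂ = 1 / (1 + [H⁺]/K2 + [H⁺]²/(K1K2)) = 1 / (1 + 10^+0.86 + 10^-1.33)
   = 1 / (1 + 7.2444 + 0.046774) = 1/8.2911 = 0.1206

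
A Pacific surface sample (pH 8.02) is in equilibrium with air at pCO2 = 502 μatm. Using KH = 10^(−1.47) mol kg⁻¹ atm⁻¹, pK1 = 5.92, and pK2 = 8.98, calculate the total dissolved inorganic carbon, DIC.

DIC = 2.39 mmol/kg

[CO2*] = KH · pCO2 = 10^(−1.47) × 502×10^-6 = 1.701×10^-5 mol/kg
α₀ = 1/(1 + K1/[H⁺] + K1K2/[H⁺]²) = 1/(1 + 10^+2.10 + 10^+1.14) = 0.007108
DIC = [CO2*]/α₀ = 1.701×10^-5 / 0.007108 = 2.39 mmol/kg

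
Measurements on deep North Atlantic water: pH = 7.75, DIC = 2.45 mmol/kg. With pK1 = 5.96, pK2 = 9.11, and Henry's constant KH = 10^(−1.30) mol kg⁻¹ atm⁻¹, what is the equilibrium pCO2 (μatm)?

pCO2 = 748 μatm

α₀ = 1 / (1 + K1/[H⁺] + K1K2/[H⁺]²) = 1 / (1 + 10^+1.79 + 10^+0.43)
   = 1 / (1 + 61.660 + 2.6915) = 1/65.351 = 0.01530
[CO2*] = α₀ × DIC = 0.01530 × 2.45 = 0.03749 mmol/kg
pCO2 = [CO2*]/KH = 3.749×10^-5 / 5.012×10^-2 = 748 μatm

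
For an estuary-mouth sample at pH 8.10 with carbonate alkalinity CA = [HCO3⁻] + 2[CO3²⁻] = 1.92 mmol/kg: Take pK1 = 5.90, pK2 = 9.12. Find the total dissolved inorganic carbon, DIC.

DIC = 1.78 mmol/kg

CA = [HCO3⁻] + 2[CO3²⁻] = (α₁ + 2α₂)·DIC
At pH 8.10: [H⁺]/K1 = 10^-2.20 = 0.0063096, K2/[H⁺] = 10^-1.02 = 0.095499
α₁ = 1/(1 + 0.0063096 + 0.095499) = 1/1.1018 = 0.9076; α₂ = α₁·K2/[H⁺] = 0.08667
α₁ + 2α₂ = 1.0809
DIC = CA / (α₁ + 2α₂) = 1.92 / 1.0809 = 1.78 mmol/kg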